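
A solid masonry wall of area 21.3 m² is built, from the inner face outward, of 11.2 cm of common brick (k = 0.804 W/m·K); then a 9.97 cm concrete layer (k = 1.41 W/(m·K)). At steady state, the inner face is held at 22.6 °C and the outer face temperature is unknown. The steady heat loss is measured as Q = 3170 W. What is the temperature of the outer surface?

Sum the resistances:
  R_common brick = L/(kA) = 0.112/(0.804·21.3) = 0.006540 K/W
  R_concrete = L/(kA) = 0.0997/(1.41·21.3) = 0.003320 K/W
ΣR = 0.009860 K/W
ΔT = Q·ΣR = 3170 × 0.009860 = 31.26 K
Heat flows outward, so T_out = T_in − ΔT = 22.6 − 31.26 = -8.66 °C

T_out = -8.66 °C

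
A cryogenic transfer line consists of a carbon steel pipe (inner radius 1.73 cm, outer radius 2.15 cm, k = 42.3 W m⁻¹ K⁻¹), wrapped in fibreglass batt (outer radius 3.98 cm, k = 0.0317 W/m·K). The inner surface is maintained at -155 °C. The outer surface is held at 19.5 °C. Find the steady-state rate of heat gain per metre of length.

Resistance network (inner→outer):
  R'_carbon steel = ln(0.0215/0.0173)/(2πk) = 0.2173/(2π·42.3) = 8.178×10^-4 m·K/W
  R'_fibreglass batt = ln(0.0398/0.0215)/(2πk) = 0.6158/(2π·0.0317) = 3.092 m·K/W
ΣR = 8.178×10^-4 + 3.092 = 3.093 m·K/W
Q' = ΔT/ΣR = (-155 °C − 19.5 °C)/3.093 = -56.4 W/m
(Negative Q' ⇒ heat flows inward; heat gain = 56.4 W/m.)

Q' = 56.4 W/m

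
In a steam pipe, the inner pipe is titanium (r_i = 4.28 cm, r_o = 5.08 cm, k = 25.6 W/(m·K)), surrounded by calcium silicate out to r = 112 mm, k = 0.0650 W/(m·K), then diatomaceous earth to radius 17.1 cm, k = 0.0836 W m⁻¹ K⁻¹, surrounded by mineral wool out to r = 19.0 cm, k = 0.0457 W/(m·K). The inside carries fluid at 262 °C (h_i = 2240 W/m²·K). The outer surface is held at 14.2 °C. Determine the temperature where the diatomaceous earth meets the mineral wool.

Resistance network (inner→outer):
  R'_conv,in = 1/(2πr h) = 1/(2π·0.0428·2240) = 0.001660 m·K/W
  R'_titanium = ln(0.0508/0.0428)/(2πk) = 0.1714/(2π·25.6) = 0.001065 m·K/W
  R'_calcium silicate = ln(0.112/0.0508)/(2πk) = 0.7906/(2π·0.0650) = 1.936 m·K/W
  R'_diatomaceous earth = ln(0.171/0.112)/(2πk) = 0.4232/(2π·0.0836) = 0.8056 m·K/W
  R'_mineral wool = ln(0.190/0.171)/(2πk) = 0.1054/(2π·0.0457) = 0.3669 m·K/W
ΣR = 0.001660 + 0.001065 + 1.936 + 0.8056 + 0.3669 = 3.111 m·K/W
Q' = ΔT/ΣR = (262 °C − 14.2 °C)/3.111 = 79.65 W/m
From the inner boundary to the diatomaceous earth/mineral wool interface, ΣR_partial = 2.744 m·K/W.
T_interface = T_in − Q'·ΣR_partial = 262 °C − (79.65)(2.744) = 43.4 °C

T = 43.4 °C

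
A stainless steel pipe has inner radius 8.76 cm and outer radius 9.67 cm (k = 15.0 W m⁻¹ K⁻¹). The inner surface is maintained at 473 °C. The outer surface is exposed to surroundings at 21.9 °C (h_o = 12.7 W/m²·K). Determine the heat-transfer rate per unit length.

Series thermal resistances, inner to outer:
  R'_stainless steel = ln(0.0967/0.0876)/(2πk) = 0.09883/(2π·15.0) = 0.001049 m·K/W
  R'_conv,out = 1/(2πr h) = 1/(2π·0.0967·12.7) = 0.1296 m·K/W
ΣR = 0.001049 + 0.1296 = 0.1306 m·K/W
Q' = ΔT/ΣR = (473 °C − 21.9 °C)/0.1306 = 3450 W/m

Q' = 3450 W/m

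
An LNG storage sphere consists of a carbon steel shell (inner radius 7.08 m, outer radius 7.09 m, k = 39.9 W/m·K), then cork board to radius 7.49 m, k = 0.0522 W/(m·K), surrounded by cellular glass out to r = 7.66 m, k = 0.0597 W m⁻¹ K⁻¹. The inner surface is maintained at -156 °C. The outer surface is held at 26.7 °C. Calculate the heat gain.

Series thermal resistances, inner to outer:
  R_carbon steel = (1/7.08 − 1/7.09)/(4πk) = 1.992×10^-4/(4π·39.9) = 3.973×10^-7 K/W
  R_cork board = (1/7.09 − 1/7.49)/(4πk) = 0.007532/(4π·0.0522) = 0.01148 K/W
  R_cellular glass = (1/7.49 − 1/7.66)/(4πk) = 0.002963/(4π·0.0597) = 0.003950 K/W
ΣR = 3.973×10^-7 + 0.01148 + 0.003950 = 0.01543 K/W
Q = ΔT/ΣR = (-156 °C − 26.7 °C)/0.01543 = -11800 W
(Negative Q ⇒ heat flows inward; heat gain = 11800 W.)

Q = 11.8 kW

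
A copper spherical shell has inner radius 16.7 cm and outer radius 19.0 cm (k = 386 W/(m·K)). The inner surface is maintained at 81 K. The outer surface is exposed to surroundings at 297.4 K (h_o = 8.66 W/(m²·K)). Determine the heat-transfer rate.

Resistance network (inner→outer):
  R_copper = (1/0.167 − 1/0.190)/(4πk) = 0.7249/(4π·386) = 1.494×10^-4 K/W
  R_conv,out = 1/(4πr²h) = 1/(4π·0.190²·8.66) = 0.2545 K/W
ΣR = 1.494×10^-4 + 0.2545 = 0.2546 K/W
Q = ΔT/ΣR = (81 K − 297.4 K)/0.2546 = -850 W
(Negative Q ⇒ heat flows inward; heat gain = 850 W.)

Q = 850 W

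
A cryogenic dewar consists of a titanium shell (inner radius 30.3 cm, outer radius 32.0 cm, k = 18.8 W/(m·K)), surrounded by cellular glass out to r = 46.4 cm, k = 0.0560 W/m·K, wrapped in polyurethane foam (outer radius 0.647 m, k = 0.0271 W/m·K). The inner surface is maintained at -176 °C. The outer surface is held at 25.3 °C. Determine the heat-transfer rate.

Series thermal resistances, inner to outer:
  R_titanium = (1/0.303 − 1/0.320)/(4πk) = 0.1753/(4π·18.8) = 7.421×10^-4 K/W
  R_cellular glass = (1/0.320 − 1/0.464)/(4πk) = 0.9698/(4π·0.0560) = 1.378 K/W
  R_polyurethane foam = (1/0.464 − 1/0.647)/(4πk) = 0.6096/(4π·0.0271) = 1.790 K/W
ΣR = 7.421×10^-4 + 1.378 + 1.790 = 3.169 K/W
Q = ΔT/ΣR = (-176 °C − 25.3 °C)/3.169 = -63.5 W
(Negative Q ⇒ heat flows inward; heat gain = 63.5 W.)

Q = 63.5 W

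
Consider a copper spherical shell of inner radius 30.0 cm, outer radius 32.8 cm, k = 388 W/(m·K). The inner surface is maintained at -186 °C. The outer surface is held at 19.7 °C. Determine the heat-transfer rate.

Q = 4πk·ΔT/(1/r₁ − 1/r₂) = 4π × 388 × 205.7 / (1/0.300 − 1/0.328) = 3.52×10^6 W

Q = 3.52×10^6 W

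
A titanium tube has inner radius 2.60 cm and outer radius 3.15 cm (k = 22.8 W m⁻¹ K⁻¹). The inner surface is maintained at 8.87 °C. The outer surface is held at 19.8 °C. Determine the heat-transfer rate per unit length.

Q' = 2πk·ΔT/ln(r₂/r₁) = 2π × 22.8 × 10.93 / ln(0.0315/0.0260) = 8160 W/m

Q' = 8.16 kW/m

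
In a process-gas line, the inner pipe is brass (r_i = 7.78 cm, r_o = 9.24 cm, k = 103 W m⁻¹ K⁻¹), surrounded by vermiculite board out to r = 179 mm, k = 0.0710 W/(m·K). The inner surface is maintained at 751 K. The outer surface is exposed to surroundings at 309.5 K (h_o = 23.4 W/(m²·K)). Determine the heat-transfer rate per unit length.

Resistance network (inner→outer):
  R'_brass = ln(0.0924/0.0778)/(2πk) = 0.1720/(2π·103) = 2.658×10^-4 m·K/W
  R'_vermiculite board = ln(0.179/0.0924)/(2πk) = 0.6613/(2π·0.0710) = 1.482 m·K/W
  R'_conv,out = 1/(2πr h) = 1/(2π·0.179·23.4) = 0.03800 m·K/W
ΣR = 2.658×10^-4 + 1.482 + 0.03800 = 1.520 m·K/W
Q' = ΔT/ΣR = (751 K − 309.5 K)/1.520 = 290 W/m

Q' = 290 W/m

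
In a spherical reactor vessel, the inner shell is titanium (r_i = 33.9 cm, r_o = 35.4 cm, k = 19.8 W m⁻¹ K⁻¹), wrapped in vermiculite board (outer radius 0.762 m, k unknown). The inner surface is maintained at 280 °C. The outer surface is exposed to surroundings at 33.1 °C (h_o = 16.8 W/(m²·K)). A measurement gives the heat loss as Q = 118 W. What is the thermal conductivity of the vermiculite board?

k = 0.0578 W/m·K

ΣR = ΔT/Q = |280 − 33.1|/118 = 2.092 K/W
Known resistances:
  R_titanium = (1/0.339 − 1/0.354)/(4πk) = 0.1250/(4π·19.8) = 5.024×10^-4 K/W
  R_conv,out = 1/(4πr²h) = 1/(4π·0.762²·16.8) = 0.008158 K/W
R_vermiculite board = ΣR − ΣR_known = 2.092 − 0.008660 = 2.083 K/W
(1/r₁−1/r₂)/(4πk) = 2.083 ⇒ k = 1.513/(4π·2.083) = 0.0578 W/m·K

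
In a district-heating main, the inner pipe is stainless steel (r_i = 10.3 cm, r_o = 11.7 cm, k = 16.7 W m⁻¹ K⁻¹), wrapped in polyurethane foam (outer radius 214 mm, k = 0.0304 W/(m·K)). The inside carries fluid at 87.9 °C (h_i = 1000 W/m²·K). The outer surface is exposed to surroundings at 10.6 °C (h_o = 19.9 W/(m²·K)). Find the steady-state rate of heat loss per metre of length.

Treat each layer as a resistance in series:
  R'_conv,in = 1/(2πr h) = 1/(2π·0.103·1000) = 0.001545 m·K/W
  R'_stainless steel = ln(0.117/0.103)/(2πk) = 0.1274/(2π·16.7) = 0.001215 m·K/W
  R'_polyurethane foam = ln(0.214/0.117)/(2πk) = 0.6038/(2π·0.0304) = 3.161 m·K/W
  R'_conv,out = 1/(2πr h) = 1/(2π·0.214·19.9) = 0.03737 m·K/W
ΣR = 0.001545 + 0.001215 + 3.161 + 0.03737 = 3.201 m·K/W
Q' = ΔT/ΣR = (87.9 °C − 10.6 °C)/3.201 = 24.1 W/m

Q' = 24.1 W/m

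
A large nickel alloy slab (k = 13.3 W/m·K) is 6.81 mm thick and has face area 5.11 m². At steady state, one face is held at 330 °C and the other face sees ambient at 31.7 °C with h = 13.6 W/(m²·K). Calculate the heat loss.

Treat each layer as a resistance in series:
  R_nickel alloy = L/(kA) = 0.00681/(13.3·5.11) = 1.002×10^-4 K/W
  R_conv,out = 1/(hA) = 1/(13.6·5.11) = 0.01439 K/W
ΣR = 1.002×10^-4 + 0.01439 = 0.01449 K/W
Q = ΔT/ΣR = (330 °C − 31.7 °C)/0.01449 = 20600 W

Q = 20.6 kW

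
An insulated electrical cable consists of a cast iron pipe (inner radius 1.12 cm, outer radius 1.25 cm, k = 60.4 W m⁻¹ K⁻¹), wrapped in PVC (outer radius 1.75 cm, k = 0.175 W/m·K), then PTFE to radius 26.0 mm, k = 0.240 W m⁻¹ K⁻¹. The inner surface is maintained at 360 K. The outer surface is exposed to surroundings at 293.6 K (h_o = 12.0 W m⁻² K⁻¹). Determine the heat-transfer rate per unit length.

Series thermal resistances, inner to outer:
  R'_cast iron = ln(0.0125/0.0112)/(2πk) = 0.1098/(2π·60.4) = 2.894×10^-4 m·K/W
  R'_PVC = ln(0.0175/0.0125)/(2πk) = 0.3365/(2π·0.175) = 0.3060 m·K/W
  R'_PTFE = ln(0.0260/0.0175)/(2πk) = 0.3959/(2π·0.240) = 0.2625 m·K/W
  R'_conv,out = 1/(2πr h) = 1/(2π·0.0260·12.0) = 0.5101 m·K/W
ΣR = 2.894×10^-4 + 0.3060 + 0.2625 + 0.5101 = 1.079 m·K/W
Q' = ΔT/ΣR = (360 K − 293.6 K)/1.079 = 61.5 W/m

Q' = 61.5 W/m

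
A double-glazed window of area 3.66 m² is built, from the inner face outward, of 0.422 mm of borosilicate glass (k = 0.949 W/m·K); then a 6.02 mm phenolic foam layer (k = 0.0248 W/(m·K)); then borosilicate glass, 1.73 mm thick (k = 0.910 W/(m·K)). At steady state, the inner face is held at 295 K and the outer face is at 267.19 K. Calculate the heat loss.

Series thermal resistances, inner to outer:
  R_borosilicate glass = L/(kA) = 4.22×10^-4/(0.949·3.66) = 1.215×10^-4 K/W
  R_phenolic foam = L/(kA) = 0.00602/(0.0248·3.66) = 0.06632 K/W
  R_borosilicate glass = L/(kA) = 0.00173/(0.910·3.66) = 5.194×10^-4 K/W
ΣR = 1.215×10^-4 + 0.06632 + 5.194×10^-4 = 0.06696 K/W
Q = ΔT/ΣR = (295 K − 267.19 K)/0.06696 = 415 W

Q = 415 W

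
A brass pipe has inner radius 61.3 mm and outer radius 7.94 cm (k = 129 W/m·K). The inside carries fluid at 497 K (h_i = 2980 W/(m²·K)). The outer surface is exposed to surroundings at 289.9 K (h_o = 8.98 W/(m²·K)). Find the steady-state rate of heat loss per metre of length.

Series thermal resistances, inner to outer:
  R'_conv,in = 1/(2πr h) = 1/(2π·0.0613·2980) = 8.713×10^-4 m·K/W
  R'_brass = ln(0.0794/0.0613)/(2πk) = 0.2587/(2π·129) = 3.192×10^-4 m·K/W
  R'_conv,out = 1/(2πr h) = 1/(2π·0.0794·8.98) = 0.2232 m·K/W
ΣR = 8.713×10^-4 + 3.192×10^-4 + 0.2232 = 0.2244 m·K/W
Q' = ΔT/ΣR = (497 K − 289.9 K)/0.2244 = 923 W/m

Q' = 923 W/m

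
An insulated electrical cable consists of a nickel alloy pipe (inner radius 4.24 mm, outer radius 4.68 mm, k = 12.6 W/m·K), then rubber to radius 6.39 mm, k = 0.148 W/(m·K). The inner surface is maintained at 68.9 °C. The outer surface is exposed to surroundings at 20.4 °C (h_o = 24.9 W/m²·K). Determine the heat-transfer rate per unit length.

Q' = 36.3 W/m

Resistance network (inner→outer):
  R'_nickel alloy = ln(0.00468/0.00424)/(2πk) = 0.09873/(2π·12.6) = 0.001247 m·K/W
  R'_rubber = ln(0.00639/0.00468)/(2πk) = 0.3114/(2π·0.148) = 0.3349 m·K/W
  R'_conv,out = 1/(2πr h) = 1/(2π·0.00639·24.9) = 1.000 m·K/W
ΣR = 0.001247 + 0.3349 + 1.000 = 1.336 m·K/W
Q' = ΔT/ΣR = (68.9 °C − 20.4 °C)/1.336 = 36.3 W/m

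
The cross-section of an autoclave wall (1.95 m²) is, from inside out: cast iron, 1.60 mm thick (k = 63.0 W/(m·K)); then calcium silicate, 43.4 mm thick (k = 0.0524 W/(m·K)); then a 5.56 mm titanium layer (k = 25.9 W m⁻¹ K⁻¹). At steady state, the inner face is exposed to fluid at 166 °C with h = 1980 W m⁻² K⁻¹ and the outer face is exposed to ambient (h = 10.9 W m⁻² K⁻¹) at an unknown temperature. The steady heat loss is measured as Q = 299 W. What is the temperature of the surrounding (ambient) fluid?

Sum the resistances:
  R_conv,in = 1/(hA) = 1/(1980·1.95) = 2.590×10^-4 K/W
  R_cast iron = L/(kA) = 0.00160/(63.0·1.95) = 1.302×10^-5 K/W
  R_calcium silicate = L/(kA) = 0.0434/(0.0524·1.95) = 0.4247 K/W
  R_titanium = L/(kA) = 0.00556/(25.9·1.95) = 1.101×10^-4 K/W
  R_conv,out = 1/(hA) = 1/(10.9·1.95) = 0.04705 K/W
ΣR = 0.4722 K/W
ΔT = Q·ΣR = 299 × 0.4722 = 141.2 K
Heat flows outward, so T_out = T_in − ΔT = 166 − 141.2 = 24.8 °C

T_out = 24.8 °C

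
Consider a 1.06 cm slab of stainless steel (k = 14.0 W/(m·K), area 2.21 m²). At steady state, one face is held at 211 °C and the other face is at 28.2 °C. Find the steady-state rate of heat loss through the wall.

Q = kA·ΔT/L = 14.0 × 2.21 × |211 °C − 28.2 °C| / 0.0106 = 5.34×10^5 W

Q = 534 kW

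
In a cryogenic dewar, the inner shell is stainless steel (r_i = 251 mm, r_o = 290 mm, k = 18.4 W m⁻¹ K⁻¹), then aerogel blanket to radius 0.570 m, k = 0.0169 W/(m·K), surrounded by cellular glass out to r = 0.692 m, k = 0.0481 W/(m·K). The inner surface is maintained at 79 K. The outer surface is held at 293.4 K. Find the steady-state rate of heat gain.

Q = 25.3 W

Series thermal resistances, inner to outer:
  R_stainless steel = (1/0.251 − 1/0.290)/(4πk) = 0.5358/(4π·18.4) = 0.002317 K/W
  R_aerogel blanket = (1/0.290 − 1/0.570)/(4πk) = 1.694/(4π·0.0169) = 7.976 K/W
  R_cellular glass = (1/0.570 − 1/0.692)/(4πk) = 0.3093/(4π·0.0481) = 0.5117 K/W
ΣR = 0.002317 + 7.976 + 0.5117 = 8.490 K/W
Q = ΔT/ΣR = (79 K − 293.4 K)/8.490 = -25.3 W
(Negative Q ⇒ heat flows inward; heat gain = 25.3 W.)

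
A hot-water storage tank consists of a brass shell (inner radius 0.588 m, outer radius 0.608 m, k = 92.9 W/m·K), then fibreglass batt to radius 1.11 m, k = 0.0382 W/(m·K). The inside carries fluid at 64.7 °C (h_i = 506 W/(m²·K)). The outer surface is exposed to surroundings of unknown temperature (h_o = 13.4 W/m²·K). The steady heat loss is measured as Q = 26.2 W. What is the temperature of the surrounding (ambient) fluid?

Sum the resistances:
  R_conv,in = 1/(4πr²h) = 1/(4π·0.588²·506) = 4.549×10^-4 K/W
  R_brass = (1/0.588 − 1/0.608)/(4πk) = 0.05594/(4π·92.9) = 4.792×10^-5 K/W
  R_fibreglass batt = (1/0.608 − 1/1.11)/(4πk) = 0.7438/(4π·0.0382) = 1.550 K/W
  R_conv,out = 1/(4πr²h) = 1/(4π·1.11²·13.4) = 0.004820 K/W
ΣR = 1.555 K/W
ΔT = Q·ΣR = 26.2 × 1.555 = 40.74 K
Heat flows outward, so T_out = T_in − ΔT = 64.7 − 40.74 = 24.0 °C

T_out = 24.0 °C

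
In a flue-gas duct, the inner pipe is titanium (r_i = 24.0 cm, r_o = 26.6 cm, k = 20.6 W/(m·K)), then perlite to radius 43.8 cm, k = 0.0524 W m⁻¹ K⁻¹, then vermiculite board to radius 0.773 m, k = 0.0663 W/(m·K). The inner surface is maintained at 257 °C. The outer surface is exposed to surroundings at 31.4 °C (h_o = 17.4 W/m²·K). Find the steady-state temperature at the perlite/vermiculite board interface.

Series thermal resistances, inner to outer:
  R'_titanium = ln(0.266/0.240)/(2πk) = 0.1029/(2π·20.6) = 7.947×10^-4 m·K/W
  R'_perlite = ln(0.438/0.266)/(2πk) = 0.4987/(2π·0.0524) = 1.515 m·K/W
  R'_vermiculite board = ln(0.773/0.438)/(2πk) = 0.5681/(2π·0.0663) = 1.364 m·K/W
  R'_conv,out = 1/(2πr h) = 1/(2π·0.773·17.4) = 0.01183 m·K/W
ΣR = 7.947×10^-4 + 1.515 + 1.364 + 0.01183 = 2.892 m·K/W
Q' = ΔT/ΣR = (257 °C − 31.4 °C)/2.892 = 78.01 W/m
From the inner boundary to the perlite/vermiculite board interface, ΣR_partial = 1.516 m·K/W.
T_interface = T_in − Q'·ΣR_partial = 257 °C − (78.01)(1.516) = 139 °C

T = 139 °C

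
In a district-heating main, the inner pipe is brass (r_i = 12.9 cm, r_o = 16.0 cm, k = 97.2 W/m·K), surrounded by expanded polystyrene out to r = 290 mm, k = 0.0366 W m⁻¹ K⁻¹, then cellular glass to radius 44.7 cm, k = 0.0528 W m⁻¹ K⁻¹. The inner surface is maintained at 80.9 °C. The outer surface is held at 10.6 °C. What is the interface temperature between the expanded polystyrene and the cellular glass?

T = 34.2 °C

Series thermal resistances, inner to outer:
  R'_brass = ln(0.160/0.129)/(2πk) = 0.2154/(2π·97.2) = 3.526×10^-4 m·K/W
  R'_expanded polystyrene = ln(0.290/0.160)/(2πk) = 0.5947/(2π·0.0366) = 2.586 m·K/W
  R'_cellular glass = ln(0.447/0.290)/(2πk) = 0.4327/(2π·0.0528) = 1.304 m·K/W
ΣR = 3.526×10^-4 + 2.586 + 1.304 = 3.890 m·K/W
Q' = ΔT/ΣR = (80.9 °C − 10.6 °C)/3.890 = 18.07 W/m
From the inner boundary to the expanded polystyrene/cellular glass interface, ΣR_partial = 2.586 m·K/W.
T_interface = T_in − Q'·ΣR_partial = 80.9 °C − (18.07)(2.586) = 34.2 °C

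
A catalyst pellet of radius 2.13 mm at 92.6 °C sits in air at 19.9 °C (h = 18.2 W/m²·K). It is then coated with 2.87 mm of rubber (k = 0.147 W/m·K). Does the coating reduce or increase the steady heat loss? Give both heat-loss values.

increases: 0.0754 → 0.227 W

Critical radius for a sphere: r_cr = 2k/h = 0.0162 m = 1.62 cm.
Outer radius after coating: r₂ = 0.00213 + 0.00287 = 0.00500 m.
Since r₁ < r_cr and r₂ ≤ r_cr, the coating moves toward the maximum at r_cr — heat loss rises.
Bare: R = 1/(4πr₁²h) = 963.7 K/W; Q = 72.7/963.7 = 0.0754 W.
Coated: R = R_cond + R_conv = 320.8 K/W; Q = 72.7/320.8 = 0.227 W.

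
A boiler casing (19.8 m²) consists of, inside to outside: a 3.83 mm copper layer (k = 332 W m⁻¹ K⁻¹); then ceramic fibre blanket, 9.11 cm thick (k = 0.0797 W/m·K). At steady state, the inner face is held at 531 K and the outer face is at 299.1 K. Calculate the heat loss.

Resistance network (inner→outer):
  R_copper = L/(kA) = 0.00383/(332·19.8) = 5.826×10^-7 K/W
  R_ceramic fibre blanket = L/(kA) = 0.0911/(0.0797·19.8) = 0.05773 K/W
ΣR = 5.826×10^-7 + 0.05773 = 0.05773 K/W
Q = ΔT/ΣR = (531 K − 299.1 K)/0.05773 = 4020 W

Q = 4.02 kW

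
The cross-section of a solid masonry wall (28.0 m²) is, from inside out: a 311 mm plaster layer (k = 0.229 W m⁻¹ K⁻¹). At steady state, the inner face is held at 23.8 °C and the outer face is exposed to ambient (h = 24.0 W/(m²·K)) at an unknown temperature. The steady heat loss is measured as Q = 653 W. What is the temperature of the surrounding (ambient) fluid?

Sum the resistances:
  R_plaster = L/(kA) = 0.311/(0.229·28.0) = 0.04850 K/W
  R_conv,out = 1/(hA) = 1/(24.0·28.0) = 0.001488 K/W
ΣR = 0.04999 K/W
ΔT = Q·ΣR = 653 × 0.04999 = 32.64 K
Heat flows outward, so T_out = T_in − ΔT = 23.8 − 32.64 = -8.84 °C

T_out = -8.84 °C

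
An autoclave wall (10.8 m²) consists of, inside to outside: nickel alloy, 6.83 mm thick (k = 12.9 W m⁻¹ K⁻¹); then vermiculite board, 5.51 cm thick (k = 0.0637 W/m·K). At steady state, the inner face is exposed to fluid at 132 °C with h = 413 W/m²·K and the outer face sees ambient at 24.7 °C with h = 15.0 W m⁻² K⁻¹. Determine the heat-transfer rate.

Resistance network (inner→outer):
  R_conv,in = 1/(hA) = 1/(413·10.8) = 2.242×10^-4 K/W
  R_nickel alloy = L/(kA) = 0.00683/(12.9·10.8) = 4.902×10^-5 K/W
  R_vermiculite board = L/(kA) = 0.0551/(0.0637·10.8) = 0.08009 K/W
  R_conv,out = 1/(hA) = 1/(15.0·10.8) = 0.006173 K/W
ΣR = 2.242×10^-4 + 4.902×10^-5 + 0.08009 + 0.006173 = 0.08654 K/W
Q = ΔT/ΣR = (132 °C − 24.7 °C)/0.08654 = 1240 W

Q = 1240 W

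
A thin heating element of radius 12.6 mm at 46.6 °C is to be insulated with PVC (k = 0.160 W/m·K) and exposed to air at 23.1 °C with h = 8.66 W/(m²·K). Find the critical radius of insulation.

For a cylinder, r_cr = k_ins/h = 0.160/8.66 = 0.0185 m = 1.85 cm

r_cr = 1.85 cm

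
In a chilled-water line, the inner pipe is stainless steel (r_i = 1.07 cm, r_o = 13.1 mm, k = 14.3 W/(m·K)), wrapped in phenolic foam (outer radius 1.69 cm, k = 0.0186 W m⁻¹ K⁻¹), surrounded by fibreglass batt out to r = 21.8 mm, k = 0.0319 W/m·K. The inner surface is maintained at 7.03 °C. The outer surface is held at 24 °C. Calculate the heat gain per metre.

Series thermal resistances, inner to outer:
  R'_stainless steel = ln(0.0131/0.0107)/(2πk) = 0.2024/(2π·14.3) = 0.002252 m·K/W
  R'_phenolic foam = ln(0.0169/0.0131)/(2πk) = 0.2547/(2π·0.0186) = 2.179 m·K/W
  R'_fibreglass batt = ln(0.0218/0.0169)/(2πk) = 0.2546/(2π·0.0319) = 1.270 m·K/W
ΣR = 0.002252 + 2.179 + 1.270 = 3.451 m·K/W
Q' = ΔT/ΣR = (7.03 °C − 24 °C)/3.451 = -4.92 W/m
(Negative Q' ⇒ heat flows inward; heat gain = 4.92 W/m.)

Q' = 4.92 W/m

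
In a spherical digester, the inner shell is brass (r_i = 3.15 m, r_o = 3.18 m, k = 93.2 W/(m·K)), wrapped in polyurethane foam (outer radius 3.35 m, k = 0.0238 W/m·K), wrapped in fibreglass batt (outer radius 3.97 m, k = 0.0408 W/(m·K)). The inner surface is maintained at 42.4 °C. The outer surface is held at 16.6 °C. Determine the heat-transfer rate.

Series thermal resistances, inner to outer:
  R_brass = (1/3.15 − 1/3.18)/(4πk) = 0.002995/(4π·93.2) = 2.557×10^-6 K/W
  R_polyurethane foam = (1/3.18 − 1/3.35)/(4πk) = 0.01596/(4π·0.0238) = 0.05336 K/W
  R_fibreglass batt = (1/3.35 − 1/3.97)/(4πk) = 0.04662/(4π·0.0408) = 0.09093 K/W
ΣR = 2.557×10^-6 + 0.05336 + 0.09093 = 0.1443 K/W
Q = ΔT/ΣR = (42.4 °C − 16.6 °C)/0.1443 = 179 W

Q = 179 W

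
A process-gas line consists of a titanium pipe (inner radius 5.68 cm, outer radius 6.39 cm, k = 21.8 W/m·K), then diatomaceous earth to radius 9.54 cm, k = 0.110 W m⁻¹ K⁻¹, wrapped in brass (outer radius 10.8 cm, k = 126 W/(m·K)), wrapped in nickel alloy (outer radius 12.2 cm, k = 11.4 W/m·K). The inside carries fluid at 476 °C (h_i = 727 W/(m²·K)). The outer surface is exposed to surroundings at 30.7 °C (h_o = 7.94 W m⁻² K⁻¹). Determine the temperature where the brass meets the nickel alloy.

Resistance network (inner→outer):
  R'_conv,in = 1/(2πr h) = 1/(2π·0.0568·727) = 0.003854 m·K/W
  R'_titanium = ln(0.0639/0.0568)/(2πk) = 0.1178/(2π·21.8) = 8.599×10^-4 m·K/W
  R'_diatomaceous earth = ln(0.0954/0.0639)/(2πk) = 0.4008/(2π·0.110) = 0.5798 m·K/W
  R'_brass = ln(0.108/0.0954)/(2πk) = 0.1241/(2π·126) = 1.567×10^-4 m·K/W
  R'_nickel alloy = ln(0.122/0.108)/(2πk) = 0.1219/(2π·11.4) = 0.001702 m·K/W
  R'_conv,out = 1/(2πr h) = 1/(2π·0.122·7.94) = 0.1643 m·K/W
ΣR = 0.003854 + 8.599×10^-4 + 0.5798 + 1.567×10^-4 + 0.001702 + 0.1643 = 0.7507 m·K/W
Q' = ΔT/ΣR = (476 °C − 30.7 °C)/0.7507 = 593.2 W/m
From the inner boundary to the brass/nickel alloy interface, ΣR_partial = 0.5847 m·K/W.
T_interface = T_in − Q'·ΣR_partial = 476 °C − (593.2)(0.5847) = 129 °C

T = 129 °C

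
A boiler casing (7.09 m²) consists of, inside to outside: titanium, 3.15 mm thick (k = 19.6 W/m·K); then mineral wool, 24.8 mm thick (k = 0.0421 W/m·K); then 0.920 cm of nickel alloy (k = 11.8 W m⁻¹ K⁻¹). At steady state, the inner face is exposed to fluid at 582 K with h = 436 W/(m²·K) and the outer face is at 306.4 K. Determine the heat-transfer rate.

Q = 3.30 kW

Treat each layer as a resistance in series:
  R_conv,in = 1/(hA) = 1/(436·7.09) = 3.235×10^-4 K/W
  R_titanium = L/(kA) = 0.00315/(19.6·7.09) = 2.267×10^-5 K/W
  R_mineral wool = L/(kA) = 0.0248/(0.0421·7.09) = 0.08309 K/W
  R_nickel alloy = L/(kA) = 0.00920/(11.8·7.09) = 1.100×10^-4 K/W
ΣR = 3.235×10^-4 + 2.267×10^-5 + 0.08309 + 1.100×10^-4 = 0.08355 K/W
Q = ΔT/ΣR = (582 K − 306.4 K)/0.08355 = 3300 W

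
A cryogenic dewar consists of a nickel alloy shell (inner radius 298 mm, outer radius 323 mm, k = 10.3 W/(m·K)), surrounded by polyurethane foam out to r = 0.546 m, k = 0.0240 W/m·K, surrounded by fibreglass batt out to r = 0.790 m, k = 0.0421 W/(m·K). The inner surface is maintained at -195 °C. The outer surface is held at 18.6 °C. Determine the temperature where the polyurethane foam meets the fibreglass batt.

Series thermal resistances, inner to outer:
  R_nickel alloy = (1/0.298 − 1/0.323)/(4πk) = 0.2597/(4π·10.3) = 0.002007 K/W
  R_polyurethane foam = (1/0.323 − 1/0.546)/(4πk) = 1.264/(4π·0.0240) = 4.193 K/W
  R_fibreglass batt = (1/0.546 − 1/0.790)/(4πk) = 0.5657/(4π·0.0421) = 1.069 K/W
ΣR = 0.002007 + 4.193 + 1.069 = 5.264 K/W
Q = ΔT/ΣR = (-195 °C − 18.6 °C)/5.264 = -40.58 W
From the inner boundary to the polyurethane foam/fibreglass batt interface, ΣR_partial = 4.195 K/W.
T_interface = T_in − Q·ΣR_partial = -195 °C − (-40.58)(4.195) = -24.8 °C

T = -24.8 °C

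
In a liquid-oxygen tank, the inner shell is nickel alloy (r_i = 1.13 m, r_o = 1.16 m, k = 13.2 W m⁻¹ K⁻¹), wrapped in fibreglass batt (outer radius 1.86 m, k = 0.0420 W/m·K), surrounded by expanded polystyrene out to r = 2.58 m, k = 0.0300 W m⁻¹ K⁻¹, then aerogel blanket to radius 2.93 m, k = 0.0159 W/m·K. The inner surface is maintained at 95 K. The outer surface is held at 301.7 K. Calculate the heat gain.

Q = 166 W

Treat each layer as a resistance in series:
  R_nickel alloy = (1/1.13 − 1/1.16)/(4πk) = 0.02289/(4π·13.2) = 1.380×10^-4 K/W
  R_fibreglass batt = (1/1.16 − 1/1.86)/(4πk) = 0.3244/(4π·0.0420) = 0.6147 K/W
  R_expanded polystyrene = (1/1.86 − 1/2.58)/(4πk) = 0.1500/(4π·0.0300) = 0.3980 K/W
  R_aerogel blanket = (1/2.58 − 1/2.93)/(4πk) = 0.04630/(4π·0.0159) = 0.2317 K/W
ΣR = 1.380×10^-4 + 0.6147 + 0.3980 + 0.2317 = 1.245 K/W
Q = ΔT/ΣR = (95 K − 301.7 K)/1.245 = -166 W
(Negative Q ⇒ heat flows inward; heat gain = 166 W.)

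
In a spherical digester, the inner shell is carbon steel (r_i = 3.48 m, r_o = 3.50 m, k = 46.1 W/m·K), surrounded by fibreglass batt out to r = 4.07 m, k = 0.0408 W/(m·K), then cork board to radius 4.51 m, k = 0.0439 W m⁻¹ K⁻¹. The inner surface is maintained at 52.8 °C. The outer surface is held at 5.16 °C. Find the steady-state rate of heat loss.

Treat each layer as a resistance in series:
  R_carbon steel = (1/3.48 − 1/3.50)/(4πk) = 0.001642/(4π·46.1) = 2.834×10^-6 K/W
  R_fibreglass batt = (1/3.50 − 1/4.07)/(4πk) = 0.04001/(4π·0.0408) = 0.07804 K/W
  R_cork board = (1/4.07 − 1/4.51)/(4πk) = 0.02397/(4π·0.0439) = 0.04345 K/W
ΣR = 2.834×10^-6 + 0.07804 + 0.04345 = 0.1215 K/W
Q = ΔT/ΣR = (52.8 °C − 5.16 °C)/0.1215 = 392 W

Q = 392 W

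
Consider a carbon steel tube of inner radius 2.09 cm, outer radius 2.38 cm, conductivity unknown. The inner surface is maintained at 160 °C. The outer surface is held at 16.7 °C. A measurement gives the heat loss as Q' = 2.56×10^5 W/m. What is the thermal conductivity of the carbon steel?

k = 36.9 W/m·K

ΣR = ΔT/Q' = |160 − 16.7|/2.56×10^5 = 5.598×10^-4 m·K/W
ln(r₂/r₁)/(2πk) = 5.598×10^-4 ⇒ k = 0.1299/(2π·5.598×10^-4) = 36.9 W/m·K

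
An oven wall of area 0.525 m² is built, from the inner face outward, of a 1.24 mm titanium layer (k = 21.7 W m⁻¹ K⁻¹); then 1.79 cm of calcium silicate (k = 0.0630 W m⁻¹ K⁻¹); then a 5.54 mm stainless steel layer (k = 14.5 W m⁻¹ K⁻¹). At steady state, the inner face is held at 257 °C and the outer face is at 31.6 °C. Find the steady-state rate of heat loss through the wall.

Treat each layer as a resistance in series:
  R_titanium = L/(kA) = 0.00124/(21.7·0.525) = 1.088×10^-4 K/W
  R_calcium silicate = L/(kA) = 0.0179/(0.0630·0.525) = 0.5412 K/W
  R_stainless steel = L/(kA) = 0.00554/(14.5·0.525) = 7.278×10^-4 K/W
ΣR = 1.088×10^-4 + 0.5412 + 7.278×10^-4 = 0.5420 K/W
Q = ΔT/ΣR = (257 °C − 31.6 °C)/0.5420 = 416 W

Q = 416 W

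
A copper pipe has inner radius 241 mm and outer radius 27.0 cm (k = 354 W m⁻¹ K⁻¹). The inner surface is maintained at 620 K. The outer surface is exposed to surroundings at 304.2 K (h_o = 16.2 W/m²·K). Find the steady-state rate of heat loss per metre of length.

Q' = 8.67 kW/m

Series thermal resistances, inner to outer:
  R'_copper = ln(0.270/0.241)/(2πk) = 0.1136/(2π·354) = 5.108×10^-5 m·K/W
  R'_conv,out = 1/(2πr h) = 1/(2π·0.270·16.2) = 0.03639 m·K/W
ΣR = 5.108×10^-5 + 0.03639 = 0.03644 m·K/W
Q' = ΔT/ΣR = (620 K − 304.2 K)/0.03644 = 8670 W/m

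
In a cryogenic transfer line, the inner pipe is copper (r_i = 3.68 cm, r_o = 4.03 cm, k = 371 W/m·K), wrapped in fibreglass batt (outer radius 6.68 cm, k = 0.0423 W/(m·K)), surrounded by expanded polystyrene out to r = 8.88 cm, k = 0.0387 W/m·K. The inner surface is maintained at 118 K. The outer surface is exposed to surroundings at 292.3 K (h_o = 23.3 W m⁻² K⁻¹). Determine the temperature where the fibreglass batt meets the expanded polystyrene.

Series thermal resistances, inner to outer:
  R'_copper = ln(0.0403/0.0368)/(2πk) = 0.09085/(2π·371) = 3.898×10^-5 m·K/W
  R'_fibreglass batt = ln(0.0668/0.0403)/(2πk) = 0.5054/(2π·0.0423) = 1.901 m·K/W
  R'_expanded polystyrene = ln(0.0888/0.0668)/(2πk) = 0.2847/(2π·0.0387) = 1.171 m·K/W
  R'_conv,out = 1/(2πr h) = 1/(2π·0.0888·23.3) = 0.07692 m·K/W
ΣR = 3.898×10^-5 + 1.901 + 1.171 + 0.07692 = 3.149 m·K/W
Q' = ΔT/ΣR = (118 K − 292.3 K)/3.149 = -55.35 W/m
From the inner boundary to the fibreglass batt/expanded polystyrene interface, ΣR_partial = 1.901 m·K/W.
T_interface = T_in − Q'·ΣR_partial = 118 K − (-55.35)(1.901) = 223.2 K

T = 223.2 K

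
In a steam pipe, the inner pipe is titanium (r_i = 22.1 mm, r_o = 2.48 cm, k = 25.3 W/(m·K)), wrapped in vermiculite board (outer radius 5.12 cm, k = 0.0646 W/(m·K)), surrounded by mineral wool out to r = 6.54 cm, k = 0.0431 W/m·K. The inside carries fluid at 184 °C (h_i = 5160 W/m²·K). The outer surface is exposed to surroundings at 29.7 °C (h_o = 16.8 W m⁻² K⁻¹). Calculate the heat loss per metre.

Series thermal resistances, inner to outer:
  R'_conv,in = 1/(2πr h) = 1/(2π·0.0221·5160) = 0.001396 m·K/W
  R'_titanium = ln(0.0248/0.0221)/(2πk) = 0.1153/(2π·25.3) = 7.251×10^-4 m·K/W
  R'_vermiculite board = ln(0.0512/0.0248)/(2πk) = 0.7249/(2π·0.0646) = 1.786 m·K/W
  R'_mineral wool = ln(0.0654/0.0512)/(2πk) = 0.2448/(2π·0.0431) = 0.9039 m·K/W
  R'_conv,out = 1/(2πr h) = 1/(2π·0.0654·16.8) = 0.1449 m·K/W
ΣR = 0.001396 + 7.251×10^-4 + 1.786 + 0.9039 + 0.1449 = 2.837 m·K/W
Q' = ΔT/ΣR = (184 °C − 29.7 °C)/2.837 = 54.4 W/m

Q' = 54.4 W/m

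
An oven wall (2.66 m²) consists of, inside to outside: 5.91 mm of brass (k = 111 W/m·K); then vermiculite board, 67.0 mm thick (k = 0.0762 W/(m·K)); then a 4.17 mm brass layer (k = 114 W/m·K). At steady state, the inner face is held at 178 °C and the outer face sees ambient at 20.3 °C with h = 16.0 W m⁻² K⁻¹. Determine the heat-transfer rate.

Q = 445 W

Treat each layer as a resistance in series:
  R_brass = L/(kA) = 0.00591/(111·2.66) = 2.002×10^-5 K/W
  R_vermiculite board = L/(kA) = 0.0670/(0.0762·2.66) = 0.3306 K/W
  R_brass = L/(kA) = 0.00417/(114·2.66) = 1.375×10^-5 K/W
  R_conv,out = 1/(hA) = 1/(16.0·2.66) = 0.02350 K/W
ΣR = 2.002×10^-5 + 0.3306 + 1.375×10^-5 + 0.02350 = 0.3541 K/W
Q = ΔT/ΣR = (178 °C − 20.3 °C)/0.3541 = 445 W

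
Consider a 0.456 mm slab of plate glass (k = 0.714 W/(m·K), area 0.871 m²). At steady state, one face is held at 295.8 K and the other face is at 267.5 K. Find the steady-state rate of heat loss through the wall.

Q = 38600 W

Q = kA·ΔT/L = 0.714 × 0.871 × |295.8 K − 267.5 K| / 4.56×10^-4 = 38600 W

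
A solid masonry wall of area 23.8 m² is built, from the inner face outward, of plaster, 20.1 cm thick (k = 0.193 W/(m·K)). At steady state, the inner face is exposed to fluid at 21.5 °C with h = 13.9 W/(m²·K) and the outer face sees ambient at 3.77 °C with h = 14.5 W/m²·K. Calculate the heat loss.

Series thermal resistances, inner to outer:
  R_conv,in = 1/(hA) = 1/(13.9·23.8) = 0.003023 K/W
  R_plaster = L/(kA) = 0.201/(0.193·23.8) = 0.04376 K/W
  R_conv,out = 1/(hA) = 1/(14.5·23.8) = 0.002898 K/W
ΣR = 0.003023 + 0.04376 + 0.002898 = 0.04968 K/W
Q = ΔT/ΣR = (21.5 °C − 3.77 °C)/0.04968 = 357 W

Q = 357 W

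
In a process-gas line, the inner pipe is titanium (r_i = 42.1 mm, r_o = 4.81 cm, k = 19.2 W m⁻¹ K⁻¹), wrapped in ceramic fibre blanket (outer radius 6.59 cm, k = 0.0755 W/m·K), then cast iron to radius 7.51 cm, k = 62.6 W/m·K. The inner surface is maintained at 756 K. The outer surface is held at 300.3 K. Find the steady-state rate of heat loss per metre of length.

Q' = 685 W/m

Series thermal resistances, inner to outer:
  R'_titanium = ln(0.0481/0.0421)/(2πk) = 0.1332/(2π·19.2) = 0.001104 m·K/W
  R'_ceramic fibre blanket = ln(0.0659/0.0481)/(2πk) = 0.3149/(2π·0.0755) = 0.6637 m·K/W
  R'_cast iron = ln(0.0751/0.0659)/(2πk) = 0.1307/(2π·62.6) = 3.322×10^-4 m·K/W
ΣR = 0.001104 + 0.6637 + 3.322×10^-4 = 0.6651 m·K/W
Q' = ΔT/ΣR = (756 K − 300.3 K)/0.6651 = 685 W/m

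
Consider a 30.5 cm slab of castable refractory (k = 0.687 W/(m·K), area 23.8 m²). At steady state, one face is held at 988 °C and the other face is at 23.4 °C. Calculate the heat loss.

Q = 51.7 kW

Q = kA·ΔT/L = 0.687 × 23.8 × |988 °C − 23.4 °C| / 0.305 = 51700 W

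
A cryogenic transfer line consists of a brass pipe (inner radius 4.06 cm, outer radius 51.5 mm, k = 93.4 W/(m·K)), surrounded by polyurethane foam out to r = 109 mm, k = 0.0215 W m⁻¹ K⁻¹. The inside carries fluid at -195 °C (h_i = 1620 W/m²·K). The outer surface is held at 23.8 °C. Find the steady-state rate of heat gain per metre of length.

Series thermal resistances, inner to outer:
  R'_conv,in = 1/(2πr h) = 1/(2π·0.0406·1620) = 0.002420 m·K/W
  R'_brass = ln(0.0515/0.0406)/(2πk) = 0.2378/(2π·93.4) = 4.052×10^-4 m·K/W
  R'_polyurethane foam = ln(0.109/0.0515)/(2πk) = 0.7498/(2π·0.0215) = 5.550 m·K/W
ΣR = 0.002420 + 4.052×10^-4 + 5.550 = 5.553 m·K/W
Q' = ΔT/ΣR = (-195 °C − 23.8 °C)/5.553 = -39.4 W/m
(Negative Q' ⇒ heat flows inward; heat gain = 39.4 W/m.)

Q' = 39.4 W/m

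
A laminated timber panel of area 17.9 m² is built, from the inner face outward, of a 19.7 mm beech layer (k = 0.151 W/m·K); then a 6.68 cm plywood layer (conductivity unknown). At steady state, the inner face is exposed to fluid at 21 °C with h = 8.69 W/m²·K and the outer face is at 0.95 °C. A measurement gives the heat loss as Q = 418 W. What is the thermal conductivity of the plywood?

k = 0.109 W/m·K

ΣR = ΔT/Q = |21 − 0.95|/418 = 0.04797 K/W
Known resistances:
  R_conv,in = 1/(hA) = 1/(8.69·17.9) = 0.006429 K/W
  R_beech = L/(kA) = 0.0197/(0.151·17.9) = 0.007288 K/W
R_plywood = ΣR − ΣR_known = 0.04797 − 0.01372 = 0.03425 K/W
L/(kA) = 0.03425 ⇒ k = 0.0668/(0.03425·17.9) = 0.109 W/m·K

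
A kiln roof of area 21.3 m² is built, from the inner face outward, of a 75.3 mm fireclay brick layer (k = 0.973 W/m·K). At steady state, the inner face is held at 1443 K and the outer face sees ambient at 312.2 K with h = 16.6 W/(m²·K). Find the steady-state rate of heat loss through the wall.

Treat each layer as a resistance in series:
  R_fireclay brick = L/(kA) = 0.0753/(0.973·21.3) = 0.003633 K/W
  R_conv,out = 1/(hA) = 1/(16.6·21.3) = 0.002828 K/W
ΣR = 0.003633 + 0.002828 = 0.006461 K/W
Q = ΔT/ΣR = (1443 K − 312.2 K)/0.006461 = 1.75×10^5 W

Q = 1.75×10^5 W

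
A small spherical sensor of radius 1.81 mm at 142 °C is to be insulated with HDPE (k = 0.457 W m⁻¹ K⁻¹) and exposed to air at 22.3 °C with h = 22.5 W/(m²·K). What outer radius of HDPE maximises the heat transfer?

r_cr = 4.06 cm

For a sphere, r_cr = 2k_ins/h = 2·0.457/22.5 = 0.0406 m = 4.06 cm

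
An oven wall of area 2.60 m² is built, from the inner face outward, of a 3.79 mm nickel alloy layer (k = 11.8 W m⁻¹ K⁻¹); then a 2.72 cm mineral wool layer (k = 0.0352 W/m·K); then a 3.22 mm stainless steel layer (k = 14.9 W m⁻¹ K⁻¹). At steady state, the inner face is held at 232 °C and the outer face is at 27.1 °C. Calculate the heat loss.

Q = 689 W

Series thermal resistances, inner to outer:
  R_nickel alloy = L/(kA) = 0.00379/(11.8·2.60) = 1.235×10^-4 K/W
  R_mineral wool = L/(kA) = 0.0272/(0.0352·2.60) = 0.2972 K/W
  R_stainless steel = L/(kA) = 0.00322/(14.9·2.60) = 8.312×10^-5 K/W
ΣR = 1.235×10^-4 + 0.2972 + 8.312×10^-5 = 0.2974 K/W
Q = ΔT/ΣR = (232 °C − 27.1 °C)/0.2974 = 689 W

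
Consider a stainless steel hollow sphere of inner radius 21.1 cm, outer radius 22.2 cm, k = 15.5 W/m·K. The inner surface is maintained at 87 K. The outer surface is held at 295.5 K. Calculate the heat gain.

Q = 4πk·ΔT/(1/r₁ − 1/r₂) = 4π × 15.5 × 208.5 / (1/0.211 − 1/0.222) = 1.73×10^5 W

Q = 1.73×10^5 W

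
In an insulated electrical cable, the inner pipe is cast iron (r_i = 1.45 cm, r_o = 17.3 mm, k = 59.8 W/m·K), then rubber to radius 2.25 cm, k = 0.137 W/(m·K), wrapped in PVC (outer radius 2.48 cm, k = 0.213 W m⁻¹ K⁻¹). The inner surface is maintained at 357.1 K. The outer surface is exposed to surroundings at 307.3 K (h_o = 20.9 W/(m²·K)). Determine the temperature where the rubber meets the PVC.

T = 334.9 K

Series thermal resistances, inner to outer:
  R'_cast iron = ln(0.0173/0.0145)/(2πk) = 0.1766/(2π·59.8) = 4.699×10^-4 m·K/W
  R'_rubber = ln(0.0225/0.0173)/(2πk) = 0.2628/(2π·0.137) = 0.3053 m·K/W
  R'_PVC = ln(0.0248/0.0225)/(2πk) = 0.09733/(2π·0.213) = 0.07272 m·K/W
  R'_conv,out = 1/(2πr h) = 1/(2π·0.0248·20.9) = 0.3071 m·K/W
ΣR = 4.699×10^-4 + 0.3053 + 0.07272 + 0.3071 = 0.6856 m·K/W
Q' = ΔT/ΣR = (357.1 K − 307.3 K)/0.6856 = 72.64 W/m
From the inner boundary to the rubber/PVC interface, ΣR_partial = 0.3058 m·K/W.
T_interface = T_in − Q'·ΣR_partial = 357.1 K − (72.64)(0.3058) = 334.9 K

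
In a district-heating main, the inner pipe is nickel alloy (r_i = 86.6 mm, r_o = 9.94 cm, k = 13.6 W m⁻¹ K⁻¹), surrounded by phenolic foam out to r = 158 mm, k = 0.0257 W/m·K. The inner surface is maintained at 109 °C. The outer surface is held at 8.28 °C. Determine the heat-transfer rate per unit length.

Resistance network (inner→outer):
  R'_nickel alloy = ln(0.0994/0.0866)/(2πk) = 0.1379/(2π·13.6) = 0.001613 m·K/W
  R'_phenolic foam = ln(0.158/0.0994)/(2πk) = 0.4634/(2π·0.0257) = 2.870 m·K/W
ΣR = 0.001613 + 2.870 = 2.872 m·K/W
Q' = ΔT/ΣR = (109 °C − 8.28 °C)/2.872 = 35.1 W/m

Q' = 35.1 W/m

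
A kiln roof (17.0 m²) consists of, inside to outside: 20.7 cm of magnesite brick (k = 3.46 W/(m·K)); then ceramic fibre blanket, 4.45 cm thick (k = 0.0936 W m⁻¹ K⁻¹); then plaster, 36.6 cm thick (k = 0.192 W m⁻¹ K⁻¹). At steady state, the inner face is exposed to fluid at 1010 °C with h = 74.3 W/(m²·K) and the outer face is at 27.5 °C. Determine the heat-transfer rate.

Q = 6.80 kW

Resistance network (inner→outer):
  R_conv,in = 1/(hA) = 1/(74.3·17.0) = 7.917×10^-4 K/W
  R_magnesite brick = L/(kA) = 0.207/(3.46·17.0) = 0.003519 K/W
  R_ceramic fibre blanket = L/(kA) = 0.0445/(0.0936·17.0) = 0.02797 K/W
  R_plaster = L/(kA) = 0.366/(0.192·17.0) = 0.1121 K/W
ΣR = 7.917×10^-4 + 0.003519 + 0.02797 + 0.1121 = 0.1444 K/W
Q = ΔT/ΣR = (1010 °C − 27.5 °C)/0.1444 = 6800 W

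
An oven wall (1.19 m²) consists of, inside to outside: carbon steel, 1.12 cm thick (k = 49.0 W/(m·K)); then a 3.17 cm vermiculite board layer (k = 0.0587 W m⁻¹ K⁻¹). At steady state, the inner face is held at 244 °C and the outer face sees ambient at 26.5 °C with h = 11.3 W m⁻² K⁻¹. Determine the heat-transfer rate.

Resistance network (inner→outer):
  R_carbon steel = L/(kA) = 0.0112/(49.0·1.19) = 1.921×10^-4 K/W
  R_vermiculite board = L/(kA) = 0.0317/(0.0587·1.19) = 0.4538 K/W
  R_conv,out = 1/(hA) = 1/(11.3·1.19) = 0.07437 K/W
ΣR = 1.921×10^-4 + 0.4538 + 0.07437 = 0.5284 K/W
Q = ΔT/ΣR = (244 °C − 26.5 °C)/0.5284 = 412 W

Q = 412 W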